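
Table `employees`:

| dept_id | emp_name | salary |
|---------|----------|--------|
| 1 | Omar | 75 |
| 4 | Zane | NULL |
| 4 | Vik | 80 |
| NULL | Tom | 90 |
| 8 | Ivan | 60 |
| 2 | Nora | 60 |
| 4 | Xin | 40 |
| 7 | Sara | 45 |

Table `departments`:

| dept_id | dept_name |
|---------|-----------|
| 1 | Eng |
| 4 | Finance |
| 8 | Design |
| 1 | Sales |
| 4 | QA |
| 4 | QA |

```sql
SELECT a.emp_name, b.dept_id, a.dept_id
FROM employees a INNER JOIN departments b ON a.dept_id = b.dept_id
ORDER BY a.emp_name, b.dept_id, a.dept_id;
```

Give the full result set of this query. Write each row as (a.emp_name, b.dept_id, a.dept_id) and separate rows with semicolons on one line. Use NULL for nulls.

(Ivan, 8, 8); (Omar, 1, 1); (Omar, 1, 1); (Vik, 4, 4); (Vik, 4, 4); (Vik, 4, 4); (Xin, 4, 4); (Xin, 4, 4); (Xin, 4, 4); (Zane, 4, 4); (Zane, 4, 4); (Zane, 4, 4)

INNER JOIN keeps only pairs where the ON condition holds.
Matching on a.dept_id = b.dept_id. A NULL in a compared column never satisfies the condition.
- a (dept_id=1) pairs with 2 row(s) of b.
- a (dept_id=4) pairs with 3 row(s) of b.
- a (dept_id=4) pairs with 3 row(s) of b.
- a (dept_id=NULL) has no partner → excluded.
- a (dept_id=8) pairs with 1 row(s) of b.
- a (dept_id=2) has no partner → excluded.
- a (dept_id=4) pairs with 3 row(s) of b.
- a (dept_id=7) has no partner → excluded.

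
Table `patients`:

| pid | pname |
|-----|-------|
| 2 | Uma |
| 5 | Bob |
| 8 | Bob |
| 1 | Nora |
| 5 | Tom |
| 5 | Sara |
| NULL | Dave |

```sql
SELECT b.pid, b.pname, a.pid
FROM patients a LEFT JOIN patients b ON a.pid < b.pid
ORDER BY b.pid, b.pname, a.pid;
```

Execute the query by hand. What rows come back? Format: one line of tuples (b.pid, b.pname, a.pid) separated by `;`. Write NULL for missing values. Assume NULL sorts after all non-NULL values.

LEFT JOIN keeps every row from `patients a`; unmatched rows get NULL for `patients b`'s columns.
Matching on a.pid < b.pid. A NULL in a compared column never satisfies the condition.
Matched pairs: 12; unmatched a rows kept: 2.

(2, Uma, 1); (5, Bob, 1); (5, Bob, 2); (5, Sara, 1); (5, Sara, 2); (5, Tom, 1); (5, Tom, 2); (8, Bob, 1); (8, Bob, 2); (8, Bob, 5); (8, Bob, 5); (8, Bob, 5); (NULL, NULL, 8); (NULL, NULL, NULL)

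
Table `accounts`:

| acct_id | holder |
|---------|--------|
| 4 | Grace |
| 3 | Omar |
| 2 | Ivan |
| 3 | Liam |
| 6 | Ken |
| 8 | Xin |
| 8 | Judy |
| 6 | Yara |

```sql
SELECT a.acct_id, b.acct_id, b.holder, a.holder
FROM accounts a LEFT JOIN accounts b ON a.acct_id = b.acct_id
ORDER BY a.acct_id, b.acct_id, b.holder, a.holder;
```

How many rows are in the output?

14

LEFT JOIN keeps every row from `accounts a`; unmatched rows get NULL for `accounts b`'s columns.
Matching on a.acct_id = b.acct_id.
- a row (acct_id=4): matches 1 b row(s) → 1 output row(s).
- a row (acct_id=3): matches 2 b row(s) → 2 output row(s).
- a row (acct_id=2): matches 1 b row(s) → 1 output row(s).
- a row (acct_id=3): matches 2 b row(s) → 2 output row(s).
- a row (acct_id=6): matches 2 b row(s) → 2 output row(s).
- a row (acct_id=8): matches 2 b row(s) → 2 output row(s).
- a row (acct_id=8): matches 2 b row(s) → 2 output row(s).
- a row (acct_id=6): matches 2 b row(s) → 2 output row(s).
Total: 14 rows.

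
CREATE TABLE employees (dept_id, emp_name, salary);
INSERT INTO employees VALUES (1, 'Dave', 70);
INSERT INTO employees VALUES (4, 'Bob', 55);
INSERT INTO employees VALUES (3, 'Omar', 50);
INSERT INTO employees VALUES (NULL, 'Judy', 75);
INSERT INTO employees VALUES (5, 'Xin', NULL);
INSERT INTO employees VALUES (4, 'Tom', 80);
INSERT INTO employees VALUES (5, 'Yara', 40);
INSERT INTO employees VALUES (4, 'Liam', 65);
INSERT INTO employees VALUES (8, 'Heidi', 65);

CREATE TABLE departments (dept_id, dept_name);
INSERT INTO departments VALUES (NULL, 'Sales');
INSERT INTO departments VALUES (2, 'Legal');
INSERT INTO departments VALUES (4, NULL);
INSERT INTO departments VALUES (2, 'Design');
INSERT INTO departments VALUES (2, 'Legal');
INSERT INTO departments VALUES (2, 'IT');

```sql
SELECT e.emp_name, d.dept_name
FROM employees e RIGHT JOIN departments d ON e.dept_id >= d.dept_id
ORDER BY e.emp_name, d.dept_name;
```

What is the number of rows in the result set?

35

RIGHT JOIN keeps every row from `departments`; unmatched rows get NULL for `employees`'s columns.
Matching on e.dept_id >= d.dept_id. A NULL in a compared column never satisfies the condition.
- e (dept_id=1) has no partner in d.
- e (dept_id=4) pairs with 5 row(s) of d.
- e (dept_id=3) pairs with 4 row(s) of d.
- e (dept_id=NULL) has no partner in d.
- e (dept_id=5) pairs with 5 row(s) of d.
- e (dept_id=4) pairs with 5 row(s) of d.
- e (dept_id=5) pairs with 5 row(s) of d.
- e (dept_id=4) pairs with 5 row(s) of d.
- e (dept_id=8) pairs with 5 row(s) of d.
- 1 d row(s) had no e match → kept, e columns NULL.
Total: 34 matched + 1 padded = 35 rows.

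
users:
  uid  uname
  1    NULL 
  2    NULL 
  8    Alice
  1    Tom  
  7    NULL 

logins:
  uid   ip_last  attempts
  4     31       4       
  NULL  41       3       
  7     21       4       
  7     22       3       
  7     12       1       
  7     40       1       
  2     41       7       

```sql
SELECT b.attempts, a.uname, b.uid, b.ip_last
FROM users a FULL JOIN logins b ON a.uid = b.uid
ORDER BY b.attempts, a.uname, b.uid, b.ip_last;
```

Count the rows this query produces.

10

FULL OUTER JOIN keeps every row from both sides; unmatched rows get NULL for the other side's columns.
Matching on a.uid = b.uid. A NULL in a compared column never satisfies the condition.
- a row (uid=1): no match → kept, b columns NULL.
- a row (uid=2): matches 1 b row(s) → 1 output row(s).
- a row (uid=8): no match → kept, b columns NULL.
- a row (uid=1): no match → kept, b columns NULL.
- a row (uid=7): matches 4 b row(s) → 4 output row(s).
- 2 row(s) from b found no a partner → padded with NULL.
Total: 5 matched + 5 padded = 10 rows.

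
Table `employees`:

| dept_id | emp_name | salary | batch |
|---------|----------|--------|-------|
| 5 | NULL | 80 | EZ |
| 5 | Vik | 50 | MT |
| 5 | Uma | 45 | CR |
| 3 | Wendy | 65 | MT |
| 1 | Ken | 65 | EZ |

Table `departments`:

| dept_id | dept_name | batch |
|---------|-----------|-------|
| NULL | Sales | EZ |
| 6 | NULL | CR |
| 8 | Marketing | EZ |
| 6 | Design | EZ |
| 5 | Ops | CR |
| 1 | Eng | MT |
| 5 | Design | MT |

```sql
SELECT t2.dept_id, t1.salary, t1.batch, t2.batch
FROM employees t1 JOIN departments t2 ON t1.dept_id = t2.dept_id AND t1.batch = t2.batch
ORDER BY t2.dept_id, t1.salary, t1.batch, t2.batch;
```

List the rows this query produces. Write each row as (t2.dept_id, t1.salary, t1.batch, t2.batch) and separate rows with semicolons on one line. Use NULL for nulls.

(5, 45, CR, CR); (5, 50, MT, MT)

INNER JOIN keeps only pairs where the ON condition holds.
Matching on t1.dept_id = t2.dept_id AND t1.batch = t2.batch. A NULL in a compared column never satisfies the condition.
- dept_id=5, batch=EZ: no matching t2 row, dropped.
- dept_id=5, batch=MT: 1 matching t2 row(s), so 1 row(s) emitted.
- dept_id=5, batch=CR: 1 matching t2 row(s), so 1 row(s) emitted.
- dept_id=3, batch=MT: no matching t2 row, dropped.
- dept_id=1, batch=EZ: no matching t2 row, dropped.
After projecting and ordering:
t2.dept_id | t1.salary | t1.batch | t2.batch
5 | 45 | CR | CR
5 | 50 | MT | MT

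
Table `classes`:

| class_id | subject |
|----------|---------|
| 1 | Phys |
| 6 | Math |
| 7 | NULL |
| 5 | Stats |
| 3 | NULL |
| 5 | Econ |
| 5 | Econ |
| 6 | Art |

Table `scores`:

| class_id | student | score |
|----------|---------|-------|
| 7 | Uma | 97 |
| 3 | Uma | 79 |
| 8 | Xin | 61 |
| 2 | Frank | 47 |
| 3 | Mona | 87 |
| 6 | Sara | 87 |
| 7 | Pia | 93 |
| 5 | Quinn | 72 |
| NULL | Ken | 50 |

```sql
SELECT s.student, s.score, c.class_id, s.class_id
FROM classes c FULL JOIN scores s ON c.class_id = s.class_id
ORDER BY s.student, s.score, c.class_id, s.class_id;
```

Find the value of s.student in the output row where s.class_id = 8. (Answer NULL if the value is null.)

FULL OUTER JOIN keeps every row from both sides; unmatched rows get NULL for the other side's columns.
Matching on c.class_id = s.class_id. A NULL in a compared column never satisfies the condition.
Matched pairs: 9; unmatched c rows kept: 1; unmatched s rows kept: 3.

Xin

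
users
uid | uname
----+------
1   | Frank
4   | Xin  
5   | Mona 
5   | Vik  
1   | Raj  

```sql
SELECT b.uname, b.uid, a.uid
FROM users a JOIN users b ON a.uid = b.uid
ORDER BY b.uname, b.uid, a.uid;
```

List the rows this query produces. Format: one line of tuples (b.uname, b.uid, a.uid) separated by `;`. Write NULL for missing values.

(Frank, 1, 1); (Frank, 1, 1); (Mona, 5, 5); (Mona, 5, 5); (Raj, 1, 1); (Raj, 1, 1); (Vik, 5, 5); (Vik, 5, 5); (Xin, 4, 4)

INNER JOIN keeps only pairs where the ON condition holds.
Matching on a.uid = b.uid.
Matched pairs: 9.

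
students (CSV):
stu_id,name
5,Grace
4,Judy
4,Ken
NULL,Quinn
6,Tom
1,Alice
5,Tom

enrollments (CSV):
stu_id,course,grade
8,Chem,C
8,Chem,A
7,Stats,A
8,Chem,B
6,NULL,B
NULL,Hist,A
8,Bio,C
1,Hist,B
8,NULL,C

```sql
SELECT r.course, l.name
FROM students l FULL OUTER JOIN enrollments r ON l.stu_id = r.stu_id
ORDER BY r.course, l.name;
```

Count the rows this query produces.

FULL OUTER JOIN keeps every row from both sides; unmatched rows get NULL for the other side's columns.
Matching on l.stu_id = r.stu_id. A NULL in a compared column never satisfies the condition.
Matched pairs: 2; unmatched l rows kept: 5; unmatched r rows kept: 7.
Total: 2 matched + 12 padded = 14 rows.

14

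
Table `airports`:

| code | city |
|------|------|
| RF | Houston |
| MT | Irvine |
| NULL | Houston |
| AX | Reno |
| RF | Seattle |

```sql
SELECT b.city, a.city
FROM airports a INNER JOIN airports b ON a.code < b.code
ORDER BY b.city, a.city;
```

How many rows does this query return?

5

INNER JOIN keeps only pairs where the ON condition holds.
Matching on a.code < b.code. A NULL in a compared column never satisfies the condition.
- a row (code=RF): no match → dropped.
- a row (code=MT): matches 2 b row(s) → 2 output row(s).
- a row (code=NULL): no match → dropped.
- a row (code=AX): matches 3 b row(s) → 3 output row(s).
- a row (code=RF): no match → dropped.
Total: 5 rows.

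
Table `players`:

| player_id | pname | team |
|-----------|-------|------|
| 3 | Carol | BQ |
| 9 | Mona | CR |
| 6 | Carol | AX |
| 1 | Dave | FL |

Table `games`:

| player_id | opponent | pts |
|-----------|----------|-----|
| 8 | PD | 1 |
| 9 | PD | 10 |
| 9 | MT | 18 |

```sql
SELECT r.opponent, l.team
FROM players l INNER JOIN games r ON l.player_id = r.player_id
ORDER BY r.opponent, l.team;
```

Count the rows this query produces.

INNER JOIN keeps only pairs where the ON condition holds.
Matching on l.player_id = r.player_id.
- l[0] player_id=3 → no match; dropped.
- l[1] player_id=9 → 2 match(es) in r → 2 row(s).
- l[2] player_id=6 → no match; dropped.
- l[3] player_id=1 → no match; dropped.
Total: 2 rows.

2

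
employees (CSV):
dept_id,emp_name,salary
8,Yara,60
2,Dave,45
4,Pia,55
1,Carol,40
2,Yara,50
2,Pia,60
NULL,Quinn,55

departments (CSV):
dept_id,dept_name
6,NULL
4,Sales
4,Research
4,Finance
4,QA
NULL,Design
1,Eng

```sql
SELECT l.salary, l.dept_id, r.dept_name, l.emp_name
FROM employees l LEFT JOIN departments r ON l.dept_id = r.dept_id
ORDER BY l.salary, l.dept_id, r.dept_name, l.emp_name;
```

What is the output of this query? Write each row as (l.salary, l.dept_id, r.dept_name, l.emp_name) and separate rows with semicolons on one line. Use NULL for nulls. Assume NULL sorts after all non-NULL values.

(40, 1, Eng, Carol); (45, 2, NULL, Dave); (50, 2, NULL, Yara); (55, 4, Finance, Pia); (55, 4, QA, Pia); (55, 4, Research, Pia); (55, 4, Sales, Pia); (55, NULL, NULL, Quinn); (60, 2, NULL, Pia); (60, 8, NULL, Yara)

LEFT JOIN keeps every row from `employees`; unmatched rows get NULL for `departments`'s columns.
Matching on l.dept_id = r.dept_id. A NULL in a compared column never satisfies the condition.
- dept_id=8: no r row matches, row kept with r columns NULL.
- dept_id=2: no r row matches, row kept with r columns NULL.
- dept_id=4: 4 matching r row(s), so 4 row(s) emitted.
- dept_id=1: 1 matching r row(s), so 1 row(s) emitted.
- dept_id=2: no r row matches, row kept with r columns NULL.
- dept_id=2: no r row matches, row kept with r columns NULL.
- dept_id=NULL: no r row matches, row kept with r columns NULL.
After projecting and ordering:
l.salary | l.dept_id | r.dept_name | l.emp_name
40 | 1 | Eng | Carol
45 | 2 | NULL | Dave
50 | 2 | NULL | Yara
55 | 4 | Finance | Pia
55 | 4 | QA | Pia
55 | 4 | Research | Pia
55 | 4 | Sales | Pia
55 | NULL | NULL | Quinn
60 | 2 | NULL | Pia
60 | 8 | NULL | Yara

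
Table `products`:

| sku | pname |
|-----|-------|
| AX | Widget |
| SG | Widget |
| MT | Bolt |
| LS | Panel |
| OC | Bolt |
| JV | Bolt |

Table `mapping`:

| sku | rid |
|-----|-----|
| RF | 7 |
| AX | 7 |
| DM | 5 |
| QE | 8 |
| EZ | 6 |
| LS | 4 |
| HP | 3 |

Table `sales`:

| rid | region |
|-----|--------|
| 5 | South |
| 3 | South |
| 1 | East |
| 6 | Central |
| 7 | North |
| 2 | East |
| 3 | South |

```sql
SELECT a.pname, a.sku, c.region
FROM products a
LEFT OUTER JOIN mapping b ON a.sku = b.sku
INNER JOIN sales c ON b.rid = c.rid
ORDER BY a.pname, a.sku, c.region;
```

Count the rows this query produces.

1

Joins associate left-to-right: products LEFT JOIN mapping on sku gives 6 intermediate row(s).
Then INNER JOIN `sales c` on rid: keep only rows whose b.rid appears in c.
Result: 1 row(s).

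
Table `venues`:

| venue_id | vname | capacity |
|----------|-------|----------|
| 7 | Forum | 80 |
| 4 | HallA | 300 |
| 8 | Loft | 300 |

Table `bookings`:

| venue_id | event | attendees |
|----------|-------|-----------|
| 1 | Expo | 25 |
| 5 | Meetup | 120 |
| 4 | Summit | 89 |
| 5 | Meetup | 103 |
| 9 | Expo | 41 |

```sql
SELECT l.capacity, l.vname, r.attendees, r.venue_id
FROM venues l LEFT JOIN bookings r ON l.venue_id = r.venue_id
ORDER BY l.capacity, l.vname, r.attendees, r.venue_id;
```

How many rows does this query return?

LEFT JOIN keeps every row from `venues`; unmatched rows get NULL for `bookings`'s columns.
Matching on l.venue_id = r.venue_id.
- l row (venue_id=7): no match → kept, r columns NULL.
- l row (venue_id=4): matches 1 r row(s) → 1 output row(s).
- l row (venue_id=8): no match → kept, r columns NULL.
Total: 1 matched + 2 padded = 3 rows.

3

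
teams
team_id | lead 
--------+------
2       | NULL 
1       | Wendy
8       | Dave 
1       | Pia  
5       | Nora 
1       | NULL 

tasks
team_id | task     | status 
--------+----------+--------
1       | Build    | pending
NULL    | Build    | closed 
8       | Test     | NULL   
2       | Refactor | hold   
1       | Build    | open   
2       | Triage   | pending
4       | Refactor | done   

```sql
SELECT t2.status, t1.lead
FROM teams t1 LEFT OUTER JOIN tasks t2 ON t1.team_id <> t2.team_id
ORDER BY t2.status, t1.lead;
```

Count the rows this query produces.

27

LEFT JOIN keeps every row from `teams`; unmatched rows get NULL for `tasks`'s columns.
Matching on t1.team_id <> t2.team_id. A NULL in a compared column never satisfies the condition.
- team_id=2: 4 matching t2 row(s), so 4 row(s) emitted.
- team_id=1: 4 matching t2 row(s), so 4 row(s) emitted.
- team_id=8: 5 matching t2 row(s), so 5 row(s) emitted.
- team_id=1: 4 matching t2 row(s), so 4 row(s) emitted.
- team_id=5: 6 matching t2 row(s), so 6 row(s) emitted.
- team_id=1: 4 matching t2 row(s), so 4 row(s) emitted.
Total: 27 rows.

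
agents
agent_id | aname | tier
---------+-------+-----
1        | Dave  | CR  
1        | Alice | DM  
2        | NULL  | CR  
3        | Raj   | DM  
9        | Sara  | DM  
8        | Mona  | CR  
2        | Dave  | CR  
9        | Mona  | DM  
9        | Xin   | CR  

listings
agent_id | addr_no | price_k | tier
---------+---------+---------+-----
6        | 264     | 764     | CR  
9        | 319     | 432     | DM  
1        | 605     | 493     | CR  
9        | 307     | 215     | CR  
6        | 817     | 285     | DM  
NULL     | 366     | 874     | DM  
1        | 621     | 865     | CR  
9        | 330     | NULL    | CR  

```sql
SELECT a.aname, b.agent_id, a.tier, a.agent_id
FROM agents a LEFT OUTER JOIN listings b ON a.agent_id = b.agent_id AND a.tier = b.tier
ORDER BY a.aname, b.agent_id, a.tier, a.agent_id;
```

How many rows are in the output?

LEFT JOIN keeps every row from `agents`; unmatched rows get NULL for `listings`'s columns.
Matching on a.agent_id = b.agent_id AND a.tier = b.tier. A NULL in a compared column never satisfies the condition.
- a[0] agent_id=1, tier=CR → 2 match(es) in b → 2 row(s).
- a[1] agent_id=1, tier=DM → no match; kept with NULLs on the b side.
- a[2] agent_id=2, tier=CR → no match; kept with NULLs on the b side.
- a[3] agent_id=3, tier=DM → no match; kept with NULLs on the b side.
- a[4] agent_id=9, tier=DM → 1 match(es) in b → 1 row(s).
- a[5] agent_id=8, tier=CR → no match; kept with NULLs on the b side.
- a[6] agent_id=2, tier=CR → no match; kept with NULLs on the b side.
- a[7] agent_id=9, tier=DM → 1 match(es) in b → 1 row(s).
- a[8] agent_id=9, tier=CR → 2 match(es) in b → 2 row(s).
Total: 6 matched + 5 padded = 11 rows.

11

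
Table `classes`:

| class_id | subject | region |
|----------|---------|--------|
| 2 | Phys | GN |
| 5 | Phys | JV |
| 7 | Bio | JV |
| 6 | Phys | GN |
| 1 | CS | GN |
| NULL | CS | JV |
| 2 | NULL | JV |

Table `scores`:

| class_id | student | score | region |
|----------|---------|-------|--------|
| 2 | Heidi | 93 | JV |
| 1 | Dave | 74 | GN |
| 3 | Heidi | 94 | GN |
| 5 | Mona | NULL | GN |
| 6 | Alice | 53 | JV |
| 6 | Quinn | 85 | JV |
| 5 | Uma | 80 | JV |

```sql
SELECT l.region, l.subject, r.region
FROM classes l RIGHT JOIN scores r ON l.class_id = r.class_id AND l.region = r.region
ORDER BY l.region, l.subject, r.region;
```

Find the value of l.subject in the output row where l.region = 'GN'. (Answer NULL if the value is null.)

RIGHT JOIN keeps every row from `scores`; unmatched rows get NULL for `classes`'s columns.
Matching on l.class_id = r.class_id AND l.region = r.region. A NULL in a compared column never satisfies the condition.
- class_id=2, region=GN: no matching r row.
- class_id=5, region=JV: 1 matching r row(s), so 1 row(s) emitted.
- class_id=7, region=JV: no matching r row.
- class_id=6, region=GN: no matching r row.
- class_id=1, region=GN: 1 matching r row(s), so 1 row(s) emitted.
- class_id=NULL, region=JV: no matching r row.
- class_id=2, region=JV: 1 matching r row(s), so 1 row(s) emitted.
- plus 4 unmatched r row(s), each kept with NULL l columns.

CS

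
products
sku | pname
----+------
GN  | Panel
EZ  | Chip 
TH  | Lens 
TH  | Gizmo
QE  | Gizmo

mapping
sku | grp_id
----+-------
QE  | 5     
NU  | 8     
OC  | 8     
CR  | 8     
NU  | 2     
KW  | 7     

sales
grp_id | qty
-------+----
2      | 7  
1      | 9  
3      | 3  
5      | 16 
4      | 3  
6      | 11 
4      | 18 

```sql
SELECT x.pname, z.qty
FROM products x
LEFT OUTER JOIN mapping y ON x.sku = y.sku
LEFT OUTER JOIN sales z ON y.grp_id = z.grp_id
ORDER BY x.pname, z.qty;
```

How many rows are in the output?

5

Evaluate left to right. First `products x LEFT JOIN mapping y` on sku: 5 row(s).
Then LEFT JOIN `sales z` on grp_id: each of those 5 rows is kept; rows whose y.grp_id has no match in z get NULL for z's columns.
Result: 5 row(s).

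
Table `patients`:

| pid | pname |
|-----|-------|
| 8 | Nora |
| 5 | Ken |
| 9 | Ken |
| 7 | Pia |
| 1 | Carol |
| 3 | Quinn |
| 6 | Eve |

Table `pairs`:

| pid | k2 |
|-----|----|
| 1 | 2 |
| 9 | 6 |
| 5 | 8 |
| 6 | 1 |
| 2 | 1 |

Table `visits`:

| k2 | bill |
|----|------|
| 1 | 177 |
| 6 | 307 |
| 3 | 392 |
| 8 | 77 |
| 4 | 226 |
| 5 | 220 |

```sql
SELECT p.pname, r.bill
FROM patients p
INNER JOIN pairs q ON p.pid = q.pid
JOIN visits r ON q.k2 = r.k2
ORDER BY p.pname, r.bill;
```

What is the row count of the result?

Step 1 — p INNER JOIN q on pid → 4 row(s).
Then INNER JOIN `visits r` on k2: keep only rows whose q.k2 appears in r.
Result: 3 row(s).

3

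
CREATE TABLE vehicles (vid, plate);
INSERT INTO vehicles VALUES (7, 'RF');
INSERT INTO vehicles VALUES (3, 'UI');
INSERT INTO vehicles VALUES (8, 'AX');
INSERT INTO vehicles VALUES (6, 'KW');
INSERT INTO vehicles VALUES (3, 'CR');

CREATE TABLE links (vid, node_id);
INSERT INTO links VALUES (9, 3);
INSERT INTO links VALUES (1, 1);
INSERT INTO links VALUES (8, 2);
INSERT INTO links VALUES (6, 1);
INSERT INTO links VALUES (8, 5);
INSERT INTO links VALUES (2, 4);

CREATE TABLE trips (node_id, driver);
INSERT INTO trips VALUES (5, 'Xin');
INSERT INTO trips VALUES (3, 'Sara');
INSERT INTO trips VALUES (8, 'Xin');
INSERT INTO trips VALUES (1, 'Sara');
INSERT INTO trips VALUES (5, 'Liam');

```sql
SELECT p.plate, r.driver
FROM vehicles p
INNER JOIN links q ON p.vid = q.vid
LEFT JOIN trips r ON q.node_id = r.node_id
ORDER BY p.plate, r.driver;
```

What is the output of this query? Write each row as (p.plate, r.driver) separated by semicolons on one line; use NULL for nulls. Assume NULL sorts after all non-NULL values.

(AX, Liam); (AX, Xin); (AX, NULL); (KW, Sara)

Joins associate left-to-right: vehicles INNER JOIN links on vid gives 3 intermediate row(s).
Then LEFT JOIN `trips r` on node_id: each of those 3 rows is kept; rows whose q.node_id has no match in r get NULL for r's columns.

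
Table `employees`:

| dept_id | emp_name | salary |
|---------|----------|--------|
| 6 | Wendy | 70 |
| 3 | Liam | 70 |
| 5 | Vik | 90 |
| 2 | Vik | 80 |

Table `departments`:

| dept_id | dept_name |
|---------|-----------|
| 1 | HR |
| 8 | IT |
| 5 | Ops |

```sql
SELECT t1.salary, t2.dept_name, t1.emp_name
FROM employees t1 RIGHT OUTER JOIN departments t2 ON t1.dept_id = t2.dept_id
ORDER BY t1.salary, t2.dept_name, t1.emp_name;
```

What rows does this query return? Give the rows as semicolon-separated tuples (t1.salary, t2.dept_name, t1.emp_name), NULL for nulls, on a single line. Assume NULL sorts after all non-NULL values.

(90, Ops, Vik); (NULL, HR, NULL); (NULL, IT, NULL)

RIGHT JOIN keeps every row from `departments`; unmatched rows get NULL for `employees`'s columns.
Matching on t1.dept_id = t2.dept_id.
- t1 row (dept_id=6): no match.
- t1 row (dept_id=3): no match.
- t1 row (dept_id=5): matches 1 t2 row(s) → 1 output row(s).
- t1 row (dept_id=2): no match.
- plus 2 unmatched t2 row(s), each kept with NULL t1 columns.
After projecting and ordering:
t1.salary | t2.dept_name | t1.emp_name
90 | Ops | Vik
NULL | HR | NULL
NULL | IT | NULL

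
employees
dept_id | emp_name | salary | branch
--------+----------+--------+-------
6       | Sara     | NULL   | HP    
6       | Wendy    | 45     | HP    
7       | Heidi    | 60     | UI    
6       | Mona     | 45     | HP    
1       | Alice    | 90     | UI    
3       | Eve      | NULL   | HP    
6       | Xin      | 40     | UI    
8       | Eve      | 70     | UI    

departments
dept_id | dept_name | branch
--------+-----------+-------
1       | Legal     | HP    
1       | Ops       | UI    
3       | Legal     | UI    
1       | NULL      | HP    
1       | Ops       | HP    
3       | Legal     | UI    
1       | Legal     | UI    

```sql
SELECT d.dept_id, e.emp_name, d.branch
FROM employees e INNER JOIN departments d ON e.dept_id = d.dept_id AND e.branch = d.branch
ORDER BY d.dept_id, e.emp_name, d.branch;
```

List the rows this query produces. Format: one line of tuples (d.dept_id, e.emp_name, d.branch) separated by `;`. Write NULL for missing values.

(1, Alice, UI); (1, Alice, UI)

INNER JOIN keeps only pairs where the ON condition holds.
Matching on e.dept_id = d.dept_id AND e.branch = d.branch.
- e (dept_id=6, branch=HP) has no partner → excluded.
- e (dept_id=6, branch=HP) has no partner → excluded.
- e (dept_id=7, branch=UI) has no partner → excluded.
- e (dept_id=6, branch=HP) has no partner → excluded.
- e (dept_id=1, branch=UI) pairs with 2 row(s) of d.
- e (dept_id=3, branch=HP) has no partner → excluded.
- e (dept_id=6, branch=UI) has no partner → excluded.
- e (dept_id=8, branch=UI) has no partner → excluded.
After projecting and ordering:
d.dept_id | e.emp_name | d.branch
1 | Alice | UI
1 | Alice | UI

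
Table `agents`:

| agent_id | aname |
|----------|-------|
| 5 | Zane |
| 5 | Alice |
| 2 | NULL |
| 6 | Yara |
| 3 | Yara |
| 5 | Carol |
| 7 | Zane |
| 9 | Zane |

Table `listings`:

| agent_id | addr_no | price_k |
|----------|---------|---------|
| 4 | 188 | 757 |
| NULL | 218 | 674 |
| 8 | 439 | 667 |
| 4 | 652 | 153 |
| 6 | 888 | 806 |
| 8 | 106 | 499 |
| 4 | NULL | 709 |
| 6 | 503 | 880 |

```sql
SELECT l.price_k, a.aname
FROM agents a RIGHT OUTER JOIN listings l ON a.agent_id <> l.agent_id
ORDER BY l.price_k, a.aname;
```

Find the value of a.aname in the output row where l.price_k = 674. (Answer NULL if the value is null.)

NULL

RIGHT JOIN keeps every row from `listings`; unmatched rows get NULL for `agents`'s columns.
Matching on a.agent_id <> l.agent_id. A NULL in a compared column never satisfies the condition.
- a row (agent_id=5): matches 7 l row(s) → 7 output row(s).
- a row (agent_id=5): matches 7 l row(s) → 7 output row(s).
- a row (agent_id=2): matches 7 l row(s) → 7 output row(s).
- a row (agent_id=6): matches 5 l row(s) → 5 output row(s).
- a row (agent_id=3): matches 7 l row(s) → 7 output row(s).
- a row (agent_id=5): matches 7 l row(s) → 7 output row(s).
- a row (agent_id=7): matches 7 l row(s) → 7 output row(s).
- a row (agent_id=9): matches 7 l row(s) → 7 output row(s).
- 1 l row(s) had no a match → kept, a columns NULL.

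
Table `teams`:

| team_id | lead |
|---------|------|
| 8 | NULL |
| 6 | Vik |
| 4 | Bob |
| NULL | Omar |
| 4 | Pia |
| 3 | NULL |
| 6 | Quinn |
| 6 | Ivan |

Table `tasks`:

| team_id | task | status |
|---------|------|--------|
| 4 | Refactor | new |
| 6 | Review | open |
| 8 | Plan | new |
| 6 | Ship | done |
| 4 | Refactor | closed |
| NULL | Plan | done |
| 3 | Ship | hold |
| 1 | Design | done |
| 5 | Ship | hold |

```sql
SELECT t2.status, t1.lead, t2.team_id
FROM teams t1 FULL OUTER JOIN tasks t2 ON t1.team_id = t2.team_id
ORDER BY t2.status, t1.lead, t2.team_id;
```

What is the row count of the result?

16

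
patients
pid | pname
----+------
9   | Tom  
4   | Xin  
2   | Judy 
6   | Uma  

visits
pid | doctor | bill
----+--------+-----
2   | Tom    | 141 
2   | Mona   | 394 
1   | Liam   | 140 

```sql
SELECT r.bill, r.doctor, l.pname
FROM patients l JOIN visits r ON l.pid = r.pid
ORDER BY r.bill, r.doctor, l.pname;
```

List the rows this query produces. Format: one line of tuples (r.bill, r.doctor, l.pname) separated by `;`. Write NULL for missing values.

INNER JOIN keeps only pairs where the ON condition holds.
Matching on l.pid = r.pid.
Matched pairs: 2.

(141, Tom, Judy); (394, Mona, Judy)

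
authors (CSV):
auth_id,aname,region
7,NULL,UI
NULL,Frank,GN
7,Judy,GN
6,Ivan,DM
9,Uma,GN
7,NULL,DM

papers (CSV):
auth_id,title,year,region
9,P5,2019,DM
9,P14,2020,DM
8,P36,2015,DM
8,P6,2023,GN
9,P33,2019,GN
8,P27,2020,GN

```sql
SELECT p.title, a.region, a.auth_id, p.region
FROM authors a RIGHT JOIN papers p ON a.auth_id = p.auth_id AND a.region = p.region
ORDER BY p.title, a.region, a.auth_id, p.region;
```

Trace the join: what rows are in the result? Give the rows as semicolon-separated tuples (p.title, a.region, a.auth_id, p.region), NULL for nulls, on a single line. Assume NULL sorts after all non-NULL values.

RIGHT JOIN keeps every row from `papers`; unmatched rows get NULL for `authors`'s columns.
Matching on a.auth_id = p.auth_id AND a.region = p.region. A NULL in a compared column never satisfies the condition.
- a[0] auth_id=7, region=UI → no match.
- a[1] auth_id=NULL, region=GN → no match.
- a[2] auth_id=7, region=GN → no match.
- a[3] auth_id=6, region=DM → no match.
- a[4] auth_id=9, region=GN → 1 match(es) in p → 1 row(s).
- a[5] auth_id=7, region=DM → no match.
- 5 p row(s) had no a match → kept, a columns NULL.
After projecting and ordering:
p.title | a.region | a.auth_id | p.region
P14 | NULL | NULL | DM
P27 | NULL | NULL | GN
P33 | GN | 9 | GN
P36 | NULL | NULL | DM
P5 | NULL | NULL | DM
P6 | NULL | NULL | GN

(P14, NULL, NULL, DM); (P27, NULL, NULL, GN); (P33, GN, 9, GN); (P36, NULL, NULL, DM); (P5, NULL, NULL, DM); (P6, NULL, NULL, GN)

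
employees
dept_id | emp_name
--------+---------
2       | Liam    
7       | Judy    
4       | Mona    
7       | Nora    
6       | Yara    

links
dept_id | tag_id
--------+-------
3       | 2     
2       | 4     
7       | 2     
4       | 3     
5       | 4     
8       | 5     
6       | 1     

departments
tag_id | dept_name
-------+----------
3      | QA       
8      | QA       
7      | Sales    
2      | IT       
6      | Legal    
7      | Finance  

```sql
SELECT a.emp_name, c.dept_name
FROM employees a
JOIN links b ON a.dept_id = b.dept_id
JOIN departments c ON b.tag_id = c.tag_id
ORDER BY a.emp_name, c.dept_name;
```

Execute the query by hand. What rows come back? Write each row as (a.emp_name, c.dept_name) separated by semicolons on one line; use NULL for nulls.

(Judy, IT); (Mona, QA); (Nora, IT)

Step 1 — a INNER JOIN b on dept_id → 5 row(s).
Then INNER JOIN `departments c` on tag_id: keep only rows whose b.tag_id appears in c.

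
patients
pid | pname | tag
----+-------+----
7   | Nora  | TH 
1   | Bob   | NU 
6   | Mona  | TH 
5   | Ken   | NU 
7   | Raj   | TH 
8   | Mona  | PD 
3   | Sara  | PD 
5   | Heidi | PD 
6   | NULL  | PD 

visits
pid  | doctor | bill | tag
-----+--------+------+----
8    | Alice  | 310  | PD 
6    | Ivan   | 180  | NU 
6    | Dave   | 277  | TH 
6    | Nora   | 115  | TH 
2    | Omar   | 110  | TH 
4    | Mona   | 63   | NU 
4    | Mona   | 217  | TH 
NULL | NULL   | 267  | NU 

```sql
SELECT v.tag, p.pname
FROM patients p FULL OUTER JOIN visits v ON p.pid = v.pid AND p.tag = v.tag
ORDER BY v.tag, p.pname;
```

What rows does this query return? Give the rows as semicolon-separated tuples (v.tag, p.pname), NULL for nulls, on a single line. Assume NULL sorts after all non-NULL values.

(NU, NULL); (NU, NULL); (NU, NULL); (PD, Mona); (TH, Mona); (TH, Mona); (TH, NULL); (TH, NULL); (NULL, Bob); (NULL, Heidi); (NULL, Ken); (NULL, Nora); (NULL, Raj); (NULL, Sara); (NULL, NULL)

FULL OUTER JOIN keeps every row from both sides; unmatched rows get NULL for the other side's columns.
Matching on p.pid = v.pid AND p.tag = v.tag. A NULL in a compared column never satisfies the condition.
- pid=7, tag=TH: no v row matches, row kept with v columns NULL.
- pid=1, tag=NU: no v row matches, row kept with v columns NULL.
- pid=6, tag=TH: 2 matching v row(s), so 2 row(s) emitted.
- pid=5, tag=NU: no v row matches, row kept with v columns NULL.
- pid=7, tag=TH: no v row matches, row kept with v columns NULL.
- pid=8, tag=PD: 1 matching v row(s), so 1 row(s) emitted.
- pid=3, tag=PD: no v row matches, row kept with v columns NULL.
- pid=5, tag=PD: no v row matches, row kept with v columns NULL.
- pid=6, tag=PD: no v row matches, row kept with v columns NULL.
- plus 5 unmatched v row(s), each kept with NULL p columns.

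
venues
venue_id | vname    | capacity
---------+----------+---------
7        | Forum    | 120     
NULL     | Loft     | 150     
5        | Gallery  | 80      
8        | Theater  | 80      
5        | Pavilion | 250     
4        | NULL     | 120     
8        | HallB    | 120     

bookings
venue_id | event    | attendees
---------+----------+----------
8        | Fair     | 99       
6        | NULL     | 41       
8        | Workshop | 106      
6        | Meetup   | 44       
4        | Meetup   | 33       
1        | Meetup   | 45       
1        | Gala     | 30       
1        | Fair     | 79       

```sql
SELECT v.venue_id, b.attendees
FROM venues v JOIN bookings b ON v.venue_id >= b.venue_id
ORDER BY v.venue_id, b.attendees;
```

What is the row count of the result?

34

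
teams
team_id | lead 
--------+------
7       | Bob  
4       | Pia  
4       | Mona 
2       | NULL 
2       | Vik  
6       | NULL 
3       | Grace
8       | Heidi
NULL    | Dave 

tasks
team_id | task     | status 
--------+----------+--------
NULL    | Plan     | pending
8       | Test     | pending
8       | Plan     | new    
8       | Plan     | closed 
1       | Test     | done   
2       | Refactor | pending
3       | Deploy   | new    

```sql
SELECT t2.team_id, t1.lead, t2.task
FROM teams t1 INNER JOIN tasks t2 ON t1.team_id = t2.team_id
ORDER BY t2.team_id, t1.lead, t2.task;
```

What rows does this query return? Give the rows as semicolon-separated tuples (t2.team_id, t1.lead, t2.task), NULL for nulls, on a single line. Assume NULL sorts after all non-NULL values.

(2, Vik, Refactor); (2, NULL, Refactor); (3, Grace, Deploy); (8, Heidi, Plan); (8, Heidi, Plan); (8, Heidi, Test)

INNER JOIN keeps only pairs where the ON condition holds.
Matching on t1.team_id = t2.team_id. A NULL in a compared column never satisfies the condition.
Matched pairs: 6.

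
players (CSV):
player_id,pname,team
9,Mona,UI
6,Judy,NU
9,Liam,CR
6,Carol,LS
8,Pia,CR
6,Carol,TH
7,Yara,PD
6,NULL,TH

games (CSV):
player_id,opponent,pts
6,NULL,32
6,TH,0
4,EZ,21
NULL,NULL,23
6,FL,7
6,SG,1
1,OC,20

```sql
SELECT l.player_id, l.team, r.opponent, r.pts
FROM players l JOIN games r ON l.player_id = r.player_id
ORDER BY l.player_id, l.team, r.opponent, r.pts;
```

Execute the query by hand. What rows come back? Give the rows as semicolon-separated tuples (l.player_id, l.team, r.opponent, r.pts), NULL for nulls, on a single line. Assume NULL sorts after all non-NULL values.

INNER JOIN keeps only pairs where the ON condition holds.
Matching on l.player_id = r.player_id. A NULL in a compared column never satisfies the condition.
- player_id=9: no matching r row, dropped.
- player_id=6: 4 matching r row(s), so 4 row(s) emitted.
- player_id=9: no matching r row, dropped.
- player_id=6: 4 matching r row(s), so 4 row(s) emitted.
- player_id=8: no matching r row, dropped.
- player_id=6: 4 matching r row(s), so 4 row(s) emitted.
- player_id=7: no matching r row, dropped.
- player_id=6: 4 matching r row(s), so 4 row(s) emitted.

(6, LS, FL, 7); (6, LS, SG, 1); (6, LS, TH, 0); (6, LS, NULL, 32); (6, NU, FL, 7); (6, NU, SG, 1); (6, NU, TH, 0); (6, NU, NULL, 32); (6, TH, FL, 7); (6, TH, FL, 7); (6, TH, SG, 1); (6, TH, SG, 1); (6, TH, TH, 0); (6, TH, TH, 0); (6, TH, NULL, 32); (6, TH, NULL, 32)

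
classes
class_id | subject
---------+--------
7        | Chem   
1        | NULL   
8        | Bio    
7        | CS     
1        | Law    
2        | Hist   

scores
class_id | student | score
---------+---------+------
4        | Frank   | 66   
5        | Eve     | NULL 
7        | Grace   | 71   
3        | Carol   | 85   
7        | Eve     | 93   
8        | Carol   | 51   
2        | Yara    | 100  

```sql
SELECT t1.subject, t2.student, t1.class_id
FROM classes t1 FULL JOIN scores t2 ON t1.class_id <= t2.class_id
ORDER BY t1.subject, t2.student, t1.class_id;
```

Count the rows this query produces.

28

FULL OUTER JOIN keeps every row from both sides; unmatched rows get NULL for the other side's columns.
Matching on t1.class_id <= t2.class_id.
Matched pairs: 28; unmatched t1 rows kept: 0; unmatched t2 rows kept: 0.
Total: 28 rows.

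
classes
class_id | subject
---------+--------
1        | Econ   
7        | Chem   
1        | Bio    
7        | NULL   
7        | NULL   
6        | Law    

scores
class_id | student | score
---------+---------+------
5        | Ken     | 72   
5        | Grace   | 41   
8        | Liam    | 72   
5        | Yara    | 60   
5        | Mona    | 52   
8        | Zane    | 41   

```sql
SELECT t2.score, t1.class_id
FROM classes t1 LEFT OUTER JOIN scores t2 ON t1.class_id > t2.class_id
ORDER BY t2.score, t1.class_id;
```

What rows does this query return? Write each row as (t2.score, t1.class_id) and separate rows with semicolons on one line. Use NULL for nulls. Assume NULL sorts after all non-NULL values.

LEFT JOIN keeps every row from `classes`; unmatched rows get NULL for `scores`'s columns.
Matching on t1.class_id > t2.class_id.
- t1 (class_id=1) has no partner → padded with NULL.
- t1 (class_id=7) pairs with 4 row(s) of t2.
- t1 (class_id=1) has no partner → padded with NULL.
- t1 (class_id=7) pairs with 4 row(s) of t2.
- t1 (class_id=7) pairs with 4 row(s) of t2.
- t1 (class_id=6) pairs with 4 row(s) of t2.

(41, 6); (41, 7); (41, 7); (41, 7); (52, 6); (52, 7); (52, 7); (52, 7); (60, 6); (60, 7); (60, 7); (60, 7); (72, 6); (72, 7); (72, 7); (72, 7); (NULL, 1); (NULL, 1)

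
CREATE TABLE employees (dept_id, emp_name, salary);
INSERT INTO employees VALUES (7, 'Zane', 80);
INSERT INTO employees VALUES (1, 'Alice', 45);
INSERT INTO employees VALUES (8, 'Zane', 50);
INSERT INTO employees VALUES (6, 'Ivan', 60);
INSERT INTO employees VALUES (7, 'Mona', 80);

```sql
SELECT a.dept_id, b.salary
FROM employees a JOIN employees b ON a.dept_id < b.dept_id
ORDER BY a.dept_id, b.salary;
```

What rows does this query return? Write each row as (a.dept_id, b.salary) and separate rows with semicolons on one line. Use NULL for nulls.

(1, 50); (1, 60); (1, 80); (1, 80); (6, 50); (6, 80); (6, 80); (7, 50); (7, 50)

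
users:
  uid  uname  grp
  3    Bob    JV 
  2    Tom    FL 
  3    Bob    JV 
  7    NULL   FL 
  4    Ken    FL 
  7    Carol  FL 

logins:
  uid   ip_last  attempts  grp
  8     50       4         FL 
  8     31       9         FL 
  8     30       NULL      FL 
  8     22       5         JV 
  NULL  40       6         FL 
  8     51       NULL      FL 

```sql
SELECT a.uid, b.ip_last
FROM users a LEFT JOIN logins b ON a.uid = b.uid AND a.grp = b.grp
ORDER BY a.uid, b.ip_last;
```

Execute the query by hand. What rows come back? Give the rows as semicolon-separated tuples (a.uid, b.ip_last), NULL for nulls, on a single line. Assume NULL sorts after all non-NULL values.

(2, NULL); (3, NULL); (3, NULL); (4, NULL); (7, NULL); (7, NULL)

LEFT JOIN keeps every row from `users`; unmatched rows get NULL for `logins`'s columns.
Matching on a.uid = b.uid AND a.grp = b.grp. A NULL in a compared column never satisfies the condition.
- a row (uid=3, grp=JV): no match → kept, b columns NULL.
- a row (uid=2, grp=FL): no match → kept, b columns NULL.
- a row (uid=3, grp=JV): no match → kept, b columns NULL.
- a row (uid=7, grp=FL): no match → kept, b columns NULL.
- a row (uid=4, grp=FL): no match → kept, b columns NULL.
- a row (uid=7, grp=FL): no match → kept, b columns NULL.
After projecting and ordering:
a.uid | b.ip_last
2 | NULL
3 | NULL
3 | NULL
4 | NULL
7 | NULL
7 | NULL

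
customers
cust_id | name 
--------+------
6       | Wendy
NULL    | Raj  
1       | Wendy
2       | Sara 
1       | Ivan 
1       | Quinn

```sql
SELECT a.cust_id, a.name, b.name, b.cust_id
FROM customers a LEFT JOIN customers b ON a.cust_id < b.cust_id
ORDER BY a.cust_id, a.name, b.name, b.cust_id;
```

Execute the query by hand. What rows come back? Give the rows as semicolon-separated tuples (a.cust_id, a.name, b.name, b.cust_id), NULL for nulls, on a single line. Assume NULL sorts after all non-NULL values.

(1, Ivan, Sara, 2); (1, Ivan, Wendy, 6); (1, Quinn, Sara, 2); (1, Quinn, Wendy, 6); (1, Wendy, Sara, 2); (1, Wendy, Wendy, 6); (2, Sara, Wendy, 6); (6, Wendy, NULL, NULL); (NULL, Raj, NULL, NULL)

LEFT JOIN keeps every row from `customers a`; unmatched rows get NULL for `customers b`'s columns.
Matching on a.cust_id < b.cust_id. A NULL in a compared column never satisfies the condition.
- a[0] cust_id=6 → no match; kept with NULLs on the b side.
- a[1] cust_id=NULL → no match; kept with NULLs on the b side.
- a[2] cust_id=1 → 2 match(es) in b → 2 row(s).
- a[3] cust_id=2 → 1 match(es) in b → 1 row(s).
- a[4] cust_id=1 → 2 match(es) in b → 2 row(s).
- a[5] cust_id=1 → 2 match(es) in b → 2 row(s).
After projecting and ordering:
a.cust_id | a.name | b.name | b.cust_id
1 | Ivan | Sara | 2
1 | Ivan | Wendy | 6
1 | Quinn | Sara | 2
1 | Quinn | Wendy | 6
1 | Wendy | Sara | 2
1 | Wendy | Wendy | 6
2 | Sara | Wendy | 6
6 | Wendy | NULL | NULL
NULL | Raj | NULL | NULL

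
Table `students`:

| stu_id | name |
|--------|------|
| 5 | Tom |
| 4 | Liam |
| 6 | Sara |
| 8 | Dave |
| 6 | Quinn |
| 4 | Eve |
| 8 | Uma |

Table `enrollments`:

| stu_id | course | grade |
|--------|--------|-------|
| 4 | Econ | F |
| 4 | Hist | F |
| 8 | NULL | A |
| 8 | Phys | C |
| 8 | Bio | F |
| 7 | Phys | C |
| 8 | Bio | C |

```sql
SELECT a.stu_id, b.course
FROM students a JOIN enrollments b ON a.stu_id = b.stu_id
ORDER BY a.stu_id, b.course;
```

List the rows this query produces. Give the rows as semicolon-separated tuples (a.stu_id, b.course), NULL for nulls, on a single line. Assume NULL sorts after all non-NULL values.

INNER JOIN keeps only pairs where the ON condition holds.
Matching on a.stu_id = b.stu_id.
- a[0] stu_id=5 → no match; dropped.
- a[1] stu_id=4 → 2 match(es) in b → 2 row(s).
- a[2] stu_id=6 → no match; dropped.
- a[3] stu_id=8 → 4 match(es) in b → 4 row(s).
- a[4] stu_id=6 → no match; dropped.
- a[5] stu_id=4 → 2 match(es) in b → 2 row(s).
- a[6] stu_id=8 → 4 match(es) in b → 4 row(s).

(4, Econ); (4, Econ); (4, Hist); (4, Hist); (8, Bio); (8, Bio); (8, Bio); (8, Bio); (8, Phys); (8, Phys); (8, NULL); (8, NULL)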